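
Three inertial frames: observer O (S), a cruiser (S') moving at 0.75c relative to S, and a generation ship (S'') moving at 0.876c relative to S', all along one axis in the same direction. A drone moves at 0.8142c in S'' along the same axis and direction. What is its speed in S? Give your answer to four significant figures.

Compose velocities in two stages. Stage 1 (into S'): u₁ = (0.8142+0.876)/(1+0.8142×0.876) = 0.98655.
Stage 2 (into S): u = (0.98655+0.75)/(1+0.98655×0.75) = 0.99807, so the speed is 0.9981c.

0.9981c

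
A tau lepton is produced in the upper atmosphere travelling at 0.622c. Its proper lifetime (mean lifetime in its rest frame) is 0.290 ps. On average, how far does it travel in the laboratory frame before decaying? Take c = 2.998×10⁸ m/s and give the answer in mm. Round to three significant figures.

β² = 0.386884, so γ = 1/√0.613116 = 1.2771.
Lab-frame lifetime: Δt = γτ = 1.2771 × 0.290 ps = 0.37036 ps.
Distance: d = vΔt = 0.622 × 2.998×10⁸ m/s × 3.7036×10^-13 s = 6.91×10^-5 m = 0.0691 mm.

0.0691 mm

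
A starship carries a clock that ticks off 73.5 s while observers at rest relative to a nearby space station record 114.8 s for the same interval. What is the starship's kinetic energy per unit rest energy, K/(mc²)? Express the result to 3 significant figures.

The time-dilation ratio gives γ = 114.8/73.5 = 1.5619.
K/(mc²) = γ − 1 = 1.5619 − 1 = 0.562.

0.562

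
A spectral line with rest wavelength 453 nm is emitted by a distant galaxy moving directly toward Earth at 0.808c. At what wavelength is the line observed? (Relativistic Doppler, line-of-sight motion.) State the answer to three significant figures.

Relativistic Doppler for wavelength: λ_obs = λ_src · √((1−β)/(1+β)).
With β = 0.808: factor = √(0.192/1.808) = 0.32588.
λ_obs = 453 × 0.32588 = 148 nm.

148 nm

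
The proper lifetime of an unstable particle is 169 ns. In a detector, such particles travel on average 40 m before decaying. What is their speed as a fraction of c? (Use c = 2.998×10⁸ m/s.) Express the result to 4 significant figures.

0.6196c

Let x = d/(cτ) = 40.00 m / (2.998×10⁸ m/s × 1.690×10^-7 s) = 0.78948. Since d = βγcτ, x = βγ = β/√(1−β²).
Solving: β² = x²/(1+x²) = 0.623279/1.623279 = 0.383963, so β = 0.6196.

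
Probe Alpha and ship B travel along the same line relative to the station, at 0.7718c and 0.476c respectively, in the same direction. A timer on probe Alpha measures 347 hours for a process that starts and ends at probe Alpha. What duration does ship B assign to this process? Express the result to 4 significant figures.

Transform probe Alpha's velocity into ship B's frame: (0.7718 − 0.476)/(1 − 0.7718·0.476) = 0.2958/0.6326232, so the relative speed is 0.46758c.
At |u| = 0.46758c, γ = (1 − 0.218631)^(−1/2) = 1.1313.
Probe Alpha's interval is proper; time dilation gives Δt_B = γΔτ = 1.1313 × 347 hours = 392.6 hours.

392.6 hours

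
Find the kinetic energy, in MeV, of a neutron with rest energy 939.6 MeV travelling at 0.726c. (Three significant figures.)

427 MeV

Lorentz factor: γ = (1 − 0.527076)^(−1/2) = 1.45413.
Kinetic energy: K = (γ − 1)mc² = (1.45413 − 1) × 939.6 MeV = 0.45413 × 939.6 = 427 MeV.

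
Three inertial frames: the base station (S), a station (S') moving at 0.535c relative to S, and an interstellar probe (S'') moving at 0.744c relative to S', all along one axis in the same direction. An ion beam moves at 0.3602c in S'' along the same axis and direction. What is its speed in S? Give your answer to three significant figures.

0.959c

First combine the ion beam and interstellar probe (S''→S'): u₁ = (0.3602 + 0.744)/(1 + 0.3602×0.744) = 1.1042/1.2679888 = 0.87083.
Then combine with the station (S'→S): u = (0.87083 + 0.535)/(1 + 0.87083×0.535) = 1.40583/1.46589405 = 0.95903.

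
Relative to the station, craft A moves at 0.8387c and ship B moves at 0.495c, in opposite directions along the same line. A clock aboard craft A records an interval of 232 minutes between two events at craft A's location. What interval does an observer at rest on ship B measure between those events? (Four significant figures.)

693.8 minutes

The velocity of craft A relative to ship B is (0.8387 + 0.495)c / (1 + 0.8387×0.495) = 0.94244c; relative speed 0.94244c.
At |u| = 0.94244c, γ = (1 − 0.888193)^(−1/2) = 2.9906.
The clock on craft A records proper time, so ship B measures Δt = γΔτ = 2.9906 × 232 = 693.8 minutes.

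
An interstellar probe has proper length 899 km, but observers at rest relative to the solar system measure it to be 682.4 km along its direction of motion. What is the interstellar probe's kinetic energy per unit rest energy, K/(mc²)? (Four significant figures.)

Length contraction gives γ = L₀/L = 899/682.4 = 1.31741.
Since K = (γ−1)mc², K/(mc²) = 1.31741 − 1 = 0.3174.

0.3174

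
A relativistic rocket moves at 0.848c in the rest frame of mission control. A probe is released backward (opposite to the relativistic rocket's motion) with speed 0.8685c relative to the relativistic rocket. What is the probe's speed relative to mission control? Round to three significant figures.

In units of c, u = (u' + v)/(1 + u'v) with u' = −0.8685 and v = 0.848.
Numerator: −0.8685 + 0.848 = −0.0205. Denominator: 1 + (−0.8685)(0.848) = 0.263512.
u = −0.0205/0.263512 = −0.077795, so the speed is 0.0778c.

0.0778c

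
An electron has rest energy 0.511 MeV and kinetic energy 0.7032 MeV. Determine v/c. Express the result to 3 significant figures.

γ = 1 + K/(mc²) = 1 + 0.7032/0.511 = 2.3761.
β = √(1 − 1/γ²) = √(1 − 0.177121) = √0.822879 = 0.907.

0.907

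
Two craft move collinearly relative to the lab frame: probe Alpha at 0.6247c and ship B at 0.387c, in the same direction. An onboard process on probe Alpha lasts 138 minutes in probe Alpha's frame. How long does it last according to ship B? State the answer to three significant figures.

145 minutes

Transform probe Alpha's velocity into ship B's frame: (0.6247 − 0.387)/(1 − 0.6247·0.387) = 0.2377/0.7582411, so the relative speed is 0.31349c.
γ for this relative speed: γ = 1/√(1 − 0.098276) = 1.0531.
Probe Alpha's interval is proper; time dilation gives Δt_B = γΔτ = 1.0531 × 138 minutes = 145 minutes.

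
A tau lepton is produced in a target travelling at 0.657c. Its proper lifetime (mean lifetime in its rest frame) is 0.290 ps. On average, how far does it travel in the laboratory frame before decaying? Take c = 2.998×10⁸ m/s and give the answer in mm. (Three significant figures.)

γ = 1/√(1 − β²) = 1/√(1 − 0.431649) = 1/√0.568351 = 1/0.753891 = 1.3265.
Lab-frame lifetime: Δt = γτ = 1.3265 × 0.290 ps = 0.38468 ps.
Distance: d = vΔt = 0.657 × 2.998×10⁸ m/s × 3.8468×10^-13 s = 7.58×10^-5 m = 0.0758 mm.

0.0758 mm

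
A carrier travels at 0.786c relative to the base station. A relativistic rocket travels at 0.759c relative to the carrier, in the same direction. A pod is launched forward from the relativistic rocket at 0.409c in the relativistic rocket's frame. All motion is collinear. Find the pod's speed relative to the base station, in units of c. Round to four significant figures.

First combine the pod and relativistic rocket (S''→S'): u₁ = (0.409 + 0.759)/(1 + 0.409×0.759) = 1.168/1.310431 = 0.89131.
Then combine with the carrier (S'→S): u = (0.89131 + 0.786)/(1 + 0.89131×0.786) = 1.67731/1.70056966 = 0.98632.

0.9863c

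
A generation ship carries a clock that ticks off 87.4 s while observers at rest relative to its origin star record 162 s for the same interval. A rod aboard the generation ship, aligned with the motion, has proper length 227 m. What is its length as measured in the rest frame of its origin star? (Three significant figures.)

122 m

From Δt = γΔτ: γ = 162/87.4 = 1.85355.
L = L₀/γ = 227/1.85355 = 122 m.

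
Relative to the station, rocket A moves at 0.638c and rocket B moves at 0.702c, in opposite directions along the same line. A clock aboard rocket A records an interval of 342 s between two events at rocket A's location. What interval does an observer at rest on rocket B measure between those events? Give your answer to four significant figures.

The velocity of rocket A relative to rocket B is (0.638 + 0.702)c / (1 + 0.638×0.702) = 0.92549c; relative speed 0.92549c.
γ for this relative speed: γ = 1/√(1 − 0.856532) = 2.6401.
The clock on rocket A records proper time, so rocket B measures Δt = γΔτ = 2.6401 × 342 = 902.9 s.

902.9 s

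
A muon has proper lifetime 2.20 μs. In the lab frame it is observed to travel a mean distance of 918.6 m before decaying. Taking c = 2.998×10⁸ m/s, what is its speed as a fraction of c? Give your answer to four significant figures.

0.8123c

Let x = d/(cτ) = 918.6 m / (2.998×10⁸ m/s × 2.200×10^-6 s) = 1.3927. Since d = βγcτ, x = βγ = β/√(1−β²).
Solving: β² = x²/(1+x²) = 1.93961/2.93961 = 0.659819, so β = 0.8123.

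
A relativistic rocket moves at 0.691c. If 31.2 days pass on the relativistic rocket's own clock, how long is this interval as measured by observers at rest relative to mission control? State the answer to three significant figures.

γ = 1/√(1 − β²) = 1/√(1 − 0.477481) = 1/√0.522519 = 1/0.722855 = 1.3834.
The onboard clock measures proper time, so the interval in the rest frame of mission control is dilated: Δt = γ·Δτ = 1.3834 × 31.2 days = 43.2 days.

43.2 days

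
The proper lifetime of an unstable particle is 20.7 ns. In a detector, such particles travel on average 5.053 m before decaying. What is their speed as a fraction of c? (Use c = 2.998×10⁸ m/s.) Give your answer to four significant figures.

0.6314c

Let x = d/(cτ) = 5.053 m / (2.998×10⁸ m/s × 2.070×10^-8 s) = 0.81423. Since d = βγcτ, x = βγ = β/√(1−β²).
Solving: β² = x²/(1+x²) = 0.66297/1.66297 = 0.398666, so β = 0.6314.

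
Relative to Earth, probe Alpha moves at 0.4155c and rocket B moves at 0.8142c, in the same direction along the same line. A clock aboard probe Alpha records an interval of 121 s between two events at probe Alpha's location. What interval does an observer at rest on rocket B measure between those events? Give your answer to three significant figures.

152 s

Transform probe Alpha's velocity into rocket B's frame: (0.4155 − 0.8142)/(1 − 0.4155·0.8142) = −0.3987/0.6616999, so the relative speed is 0.60254c.
At |u| = 0.60254c, γ = (1 − 0.363054)^(−1/2) = 1.253.
The clock on probe Alpha records proper time, so rocket B measures Δt = γΔτ = 1.253 × 121 = 152 s.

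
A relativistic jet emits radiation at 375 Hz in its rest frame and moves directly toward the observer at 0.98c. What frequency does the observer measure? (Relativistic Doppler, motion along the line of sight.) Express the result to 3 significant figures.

3730 Hz

Relativistic Doppler (source moving toward): f_obs = f_src · √((1+β)/(1−β)).
With β = 0.98: factor = √(1.98/0.02) = 9.9499.
f_obs = 375 × 9.9499 = 3730 Hz.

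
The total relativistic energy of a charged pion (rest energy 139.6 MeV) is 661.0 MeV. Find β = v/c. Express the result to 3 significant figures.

0.977

Total energy E = γmc² gives γ = 661.0/139.6 = 4.735.
Hence β = √(1 − 1/γ²) = √(1 − 0.0446026) = √0.9553974 = 0.977.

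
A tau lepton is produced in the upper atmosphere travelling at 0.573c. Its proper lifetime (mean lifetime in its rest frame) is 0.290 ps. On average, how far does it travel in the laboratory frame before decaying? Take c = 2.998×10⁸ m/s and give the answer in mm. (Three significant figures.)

0.0608 mm

With β = 0.573, γ = 1/√(1 − 0.573²) = 1/√0.671671 = 1.2202.
Lab-frame lifetime: Δt = γτ = 1.2202 × 0.290 ps = 0.35386 ps.
Distance: d = vΔt = 0.573 × 2.998×10⁸ m/s × 3.5386×10^-13 s = 6.08×10^-5 m = 0.0608 mm.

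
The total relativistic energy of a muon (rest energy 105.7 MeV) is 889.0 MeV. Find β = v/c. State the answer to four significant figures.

0.9929

Total energy E = γmc² gives γ = 889.0/105.7 = 8.4106.
Hence β = √(1 − 1/γ²) = √(1 − 0.0141366) = √0.9858634 = 0.9929.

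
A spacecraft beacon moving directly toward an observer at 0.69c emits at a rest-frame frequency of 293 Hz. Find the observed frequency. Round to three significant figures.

Relativistic Doppler (source moving toward): f_obs = f_src · √((1+β)/(1−β)).
With β = 0.69: factor = √(1.69/0.31) = 2.3349.
f_obs = 293 × 2.3349 = 684 Hz.

684 Hz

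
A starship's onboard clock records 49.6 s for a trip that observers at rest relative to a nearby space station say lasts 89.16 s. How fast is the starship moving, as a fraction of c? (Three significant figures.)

0.831c

γ = Δt/Δτ = 89.16/49.6 = 1.7976.
β = √(1 − 1/γ²) = √(1 − 0.309467) = √0.690533 = 0.831.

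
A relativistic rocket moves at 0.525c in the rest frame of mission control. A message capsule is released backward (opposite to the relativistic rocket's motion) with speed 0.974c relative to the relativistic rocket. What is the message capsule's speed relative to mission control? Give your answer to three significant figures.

0.919c

Relativistic velocity addition: u = (u' + v)/(1 + u'v/c²), with u' = −0.974c and v = 0.525c.
Numerator: −0.974 + 0.525 = −0.449. Denominator: 1 + (−0.974)(0.525) = 0.48865.
u = −0.449/0.48865 = −0.91886, so the speed is 0.919c.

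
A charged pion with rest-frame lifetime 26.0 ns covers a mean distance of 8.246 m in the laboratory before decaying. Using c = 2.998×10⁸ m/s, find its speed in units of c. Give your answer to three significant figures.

0.727c

Let x = d/(cτ) = 8.246 m / (2.998×10⁸ m/s × 2.600×10^-8 s) = 1.0579. Since d = βγcτ, x = βγ = β/√(1−β²).
Solving: β² = x²/(1+x²) = 1.11915/2.11915 = 0.528113, so β = 0.727.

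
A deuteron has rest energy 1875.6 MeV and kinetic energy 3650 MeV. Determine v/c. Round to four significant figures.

0.9406

K = (γ−1)mc², so γ = 1 + 3650/1875.6 = 2.946.
Then v/c = √(1 − γ⁻²) = √(1 − 0.115222) = √0.884778 = 0.9406.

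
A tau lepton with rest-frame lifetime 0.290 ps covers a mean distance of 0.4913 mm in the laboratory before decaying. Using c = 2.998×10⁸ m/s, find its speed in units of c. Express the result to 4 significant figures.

0.9847c

d = βγcτ ⇒ βγ = d/(cτ) = 4.913×10^-4 m / (8.6942×10^-5 m) = 5.6509.
β = (βγ)/√(1+(βγ)²) = 5.6509/√32.9327 = 0.9847.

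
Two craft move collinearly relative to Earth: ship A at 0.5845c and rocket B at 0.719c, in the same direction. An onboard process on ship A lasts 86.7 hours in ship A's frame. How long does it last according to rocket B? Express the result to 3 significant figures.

89.1 hours

Transform ship A's velocity into rocket B's frame: (0.5845 − 0.719)/(1 − 0.5845·0.719) = −0.1345/0.5797445, so the relative speed is 0.232c.
At |u| = 0.232c, γ = (1 − 0.053824)^(−1/2) = 1.028.
Ship A's interval is proper; time dilation gives Δt_B = γΔτ = 1.028 × 86.7 hours = 89.1 hours.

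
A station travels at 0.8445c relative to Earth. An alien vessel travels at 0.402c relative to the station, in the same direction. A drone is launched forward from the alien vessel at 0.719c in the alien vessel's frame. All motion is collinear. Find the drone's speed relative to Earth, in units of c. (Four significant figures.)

First combine the drone and alien vessel (S''→S'): u₁ = (0.719 + 0.402)/(1 + 0.719×0.402) = 1.121/1.289038 = 0.86964.
Then combine with the station (S'→S): u = (0.86964 + 0.8445)/(1 + 0.86964×0.8445) = 1.71414/1.73441098 = 0.98831.

0.9883c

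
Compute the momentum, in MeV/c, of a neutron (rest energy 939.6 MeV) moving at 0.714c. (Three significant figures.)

Lorentz factor: γ = (1 − 0.509796)^(−1/2) = 1.4283.
Momentum: p = γβ·mc = 1.4283 × 0.714 × 939.6 MeV/c = 958 MeV/c.

958 MeV/c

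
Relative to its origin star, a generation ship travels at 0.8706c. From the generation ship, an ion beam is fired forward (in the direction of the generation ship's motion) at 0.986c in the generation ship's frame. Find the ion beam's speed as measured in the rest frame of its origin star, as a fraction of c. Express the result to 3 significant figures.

Relativistic velocity addition: u = (u' + v)/(1 + u'v/c²), with u' = 0.986c and v = 0.8706c.
Numerator: 0.986 + 0.8706 = 1.8566. Denominator: 1 + (0.986)(0.8706) = 1.8584116.
u = 1.8566/1.8584116 = 0.99903, so the speed is 0.999c.

0.999c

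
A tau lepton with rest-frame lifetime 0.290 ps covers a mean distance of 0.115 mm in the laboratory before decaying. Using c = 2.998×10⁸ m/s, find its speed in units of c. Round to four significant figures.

0.7977c

Lab distance = (lab lifetime)·v = γτ·βc, so βγ = d/(cτ) = 1.150×10^-4/(2.998×10⁸ × 2.900×10^-13) = 1.3227.
With βγ = 1.3227: γ² = 1 + (βγ)² = 2.74954, and β = (βγ)/γ = 1.3227/1.65817 = 0.7977.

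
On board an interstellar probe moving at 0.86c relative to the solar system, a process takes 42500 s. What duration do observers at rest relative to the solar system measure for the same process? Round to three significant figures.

Lorentz factor: γ = (1 − 0.7396)^(−1/2) = 1.9597.
Time dilation: Δt = γ·Δτ = 1.9597 × 42500 = 83300 s.

83300 s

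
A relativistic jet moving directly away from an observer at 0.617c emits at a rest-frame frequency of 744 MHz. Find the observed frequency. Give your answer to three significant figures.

Relativistic Doppler (source moving away): f_obs = f_src · √((1−β)/(1+β)).
With β = 0.617: factor = √(0.383/1.617) = 0.48668.
f_obs = 744 × 0.48668 = 362 MHz.

362 MHz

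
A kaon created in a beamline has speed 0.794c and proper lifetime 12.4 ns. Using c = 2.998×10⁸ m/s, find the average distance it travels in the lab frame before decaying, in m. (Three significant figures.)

4.86 m

β² = 0.630436, so γ = 1/√0.369564 = 1.645.
Lab-frame lifetime: Δt = γτ = 1.645 × 12.4 ns = 20.398 ns.
Distance: d = vΔt = 0.794 × 2.998×10⁸ m/s × 2.0398×10^-8 s = 4.86 m.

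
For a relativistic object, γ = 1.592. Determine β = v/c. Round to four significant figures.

0.7781

β = √(1 − 1/γ²) = √(1 − 1/2.534464) = √0.605439 = 0.7781.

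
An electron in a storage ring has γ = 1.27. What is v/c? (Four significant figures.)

0.6164

β = √(1 − 1/γ²) = √(1 − 1/1.6129) = √0.379999 = 0.6164.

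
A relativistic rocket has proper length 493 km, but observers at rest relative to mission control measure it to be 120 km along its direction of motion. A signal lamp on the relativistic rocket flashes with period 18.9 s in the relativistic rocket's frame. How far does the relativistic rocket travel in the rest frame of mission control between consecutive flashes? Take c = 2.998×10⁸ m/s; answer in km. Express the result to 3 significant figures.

2.26×10^7 km

Length contraction gives γ = L₀/L = 493/120 = 4.10833.
β = √(1 − 1/γ²) = 0.96992. Lab-frame period = γτ = 4.10833×18.9 s = 77.647 s. Distance = βc × γτ = 0.96992 × 2.998×10⁸ m/s × 77.647 s = 2.2578×10^10 m = 2.26×10^7 km.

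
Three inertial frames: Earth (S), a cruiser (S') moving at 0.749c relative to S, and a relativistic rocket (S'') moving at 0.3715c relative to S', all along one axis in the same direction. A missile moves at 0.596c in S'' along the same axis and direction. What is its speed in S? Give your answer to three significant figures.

0.967c

Apply u = (u'+v)/(1+u'v) twice. Missile in the cruiser frame: (0.596+0.3715)/(1+0.596·0.3715) = 0.9675/1.221414 = 0.79211c.
That velocity, transformed to the rest frame of Earth: (0.79211+0.749)/(1+0.79211·0.749) = 1.54111/1.59329039 = 0.96725c.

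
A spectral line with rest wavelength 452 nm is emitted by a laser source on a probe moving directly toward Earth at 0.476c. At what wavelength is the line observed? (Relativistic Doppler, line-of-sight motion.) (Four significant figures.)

Relativistic Doppler for wavelength: λ_obs = λ_src · √((1−β)/(1+β)).
With β = 0.476: factor = √(0.524/1.476) = 0.59583.
λ_obs = 452 × 0.59583 = 269.3 nm.

269.3 nm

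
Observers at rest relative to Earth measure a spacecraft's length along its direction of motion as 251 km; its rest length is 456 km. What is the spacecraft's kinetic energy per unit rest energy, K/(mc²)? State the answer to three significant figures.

Length contraction gives γ = L₀/L = 456/251 = 1.81673.
K/(mc²) = γ − 1 = 1.81673 − 1 = 0.817.

0.817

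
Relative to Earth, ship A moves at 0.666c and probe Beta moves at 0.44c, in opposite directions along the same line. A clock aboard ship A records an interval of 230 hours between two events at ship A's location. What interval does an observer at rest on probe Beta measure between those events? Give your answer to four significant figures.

444.0 hours

The velocity of ship A relative to probe Beta is (0.666 + 0.44)c / (1 + 0.666×0.44) = 0.85535c; relative speed 0.85535c.
γ for this relative speed: γ = 1/√(1 − 0.731624) = 1.9303.
The clock on ship A records proper time, so probe Beta measures Δt = γΔτ = 1.9303 × 230 = 444.0 hours.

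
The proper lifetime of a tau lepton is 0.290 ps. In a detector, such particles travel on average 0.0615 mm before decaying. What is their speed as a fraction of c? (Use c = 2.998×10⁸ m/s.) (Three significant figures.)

0.577c

Let x = d/(cτ) = 6.150×10^-5 m / (2.998×10⁸ m/s × 2.900×10^-13 s) = 0.70737. Since d = βγcτ, x = βγ = β/√(1−β²).
Solving: β² = x²/(1+x²) = 0.500372/1.500372 = 0.333499, so β = 0.577.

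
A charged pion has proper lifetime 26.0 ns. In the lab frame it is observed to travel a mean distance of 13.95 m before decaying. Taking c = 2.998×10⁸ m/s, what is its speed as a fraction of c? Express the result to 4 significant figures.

Lab distance = (lab lifetime)·v = γτ·βc, so βγ = d/(cτ) = 13.95/(2.998×10⁸ × 2.600×10^-8) = 1.7897.
With βγ = 1.7897: γ² = 1 + (βγ)² = 4.20303, and β = (βγ)/γ = 1.7897/2.05013 = 0.8730.

0.8730c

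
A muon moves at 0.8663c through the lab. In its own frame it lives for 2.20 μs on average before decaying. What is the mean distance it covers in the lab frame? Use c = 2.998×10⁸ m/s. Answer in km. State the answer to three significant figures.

β² = 0.75047569, so γ = 1/√0.24952431 = 2.0019.
Lab-frame lifetime: Δt = γτ = 2.0019 × 2.20 μs = 4.4042 μs.
Distance: d = vΔt = 0.8663 × 2.998×10⁸ m/s × 4.4042×10^-6 s = 1140 m = 1.14 km.

1.14 km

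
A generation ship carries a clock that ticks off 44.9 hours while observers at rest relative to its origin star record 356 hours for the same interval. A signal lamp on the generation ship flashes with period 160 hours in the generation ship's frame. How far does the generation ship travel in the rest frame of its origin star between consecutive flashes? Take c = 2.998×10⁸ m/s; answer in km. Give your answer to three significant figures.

γ = Δt/Δτ = 356/44.9 = 7.92873.
β = √(1 − 1/γ²) = 0.99201. Lab-frame period = γτ = 7.92873×160 hours = 1268.6 hours. Distance = βc × γτ = 0.99201 × 2.998×10⁸ m/s × 4566960 s = 1.3582×10^15 m = 1.36×10^12 km.

1.36×10^12 km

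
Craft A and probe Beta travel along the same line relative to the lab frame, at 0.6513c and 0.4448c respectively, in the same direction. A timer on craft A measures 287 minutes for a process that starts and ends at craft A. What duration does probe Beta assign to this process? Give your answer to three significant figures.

300 minutes

The velocity of craft A relative to probe Beta is (0.6513 − 0.4448)c / (1 − 0.6513×0.4448) = 0.29072c; relative speed 0.29072c.
γ for this relative speed: γ = 1/√(1 − 0.0845181) = 1.0451.
The clock on craft A records proper time, so probe Beta measures Δt = γΔτ = 1.0451 × 287 = 300 minutes.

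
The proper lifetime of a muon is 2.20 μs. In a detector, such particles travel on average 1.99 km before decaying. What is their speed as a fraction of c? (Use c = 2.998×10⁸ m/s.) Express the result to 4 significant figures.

0.9492c

Let x = d/(cτ) = 1990 m / (2.998×10⁸ m/s × 2.200×10^-6 s) = 3.0172. Since d = βγcτ, x = βγ = β/√(1−β²).
Solving: β² = x²/(1+x²) = 9.1035/10.1035 = 0.901024, so β = 0.9492.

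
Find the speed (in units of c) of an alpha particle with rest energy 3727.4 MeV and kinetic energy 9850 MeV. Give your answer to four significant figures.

0.9616c

γ = 1 + K/(mc²) = 1 + 9850/3727.4 = 3.6426.
β = √(1 − 1/γ²) = √(1 − 0.0753663) = √0.9246337 = 0.9616.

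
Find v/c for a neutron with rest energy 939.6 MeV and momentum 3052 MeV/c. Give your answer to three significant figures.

0.956

βγ = pc/(mc²) = 3052/939.6 = 3.2482.
Since γ² = 1 + (βγ)² = 11.5508, γ = √11.5508 = 3.39865, and β = (βγ)/γ = 3.2482/3.39865 = 0.956.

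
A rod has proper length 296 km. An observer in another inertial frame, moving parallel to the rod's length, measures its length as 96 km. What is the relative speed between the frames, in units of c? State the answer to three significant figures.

Length contraction gives γ = L₀/L = 296/96 = 3.0833.
β = √(1 − 1/γ²) = √0.894811 = 0.946.

0.946c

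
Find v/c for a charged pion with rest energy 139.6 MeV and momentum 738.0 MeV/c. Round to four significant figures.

pc/(mc²) = 738.0/139.6 = 5.2865 = βγ = β/√(1−β²).
So β² = x²/(1 + x²) with x = 5.2865: x² = 27.9471, β² = 27.9471/28.9471 = 0.965454, β = 0.9826.

0.9826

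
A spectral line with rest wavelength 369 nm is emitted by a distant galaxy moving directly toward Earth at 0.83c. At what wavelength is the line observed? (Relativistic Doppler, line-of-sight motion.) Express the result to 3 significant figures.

Relativistic Doppler for wavelength: λ_obs = λ_src · √((1−β)/(1+β)).
With β = 0.83: factor = √(0.17/1.83) = 0.30479.
λ_obs = 369 × 0.30479 = 112 nm.

112 nm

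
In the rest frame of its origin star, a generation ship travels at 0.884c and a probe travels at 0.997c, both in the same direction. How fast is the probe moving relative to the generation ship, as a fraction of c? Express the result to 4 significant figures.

0.9524c

Transform to the generation ship's frame: u' = (u − v)/(1 − uv/c²).
u' = (0.997 − 0.884)/(1 − 0.997×0.884) = 0.113/0.118652 = 0.95236.
Speed in the generation ship's frame: 0.9524c (in the same direction).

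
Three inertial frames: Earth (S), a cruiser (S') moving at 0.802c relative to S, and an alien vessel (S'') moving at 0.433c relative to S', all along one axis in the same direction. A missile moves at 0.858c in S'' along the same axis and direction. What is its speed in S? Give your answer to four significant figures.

0.9934c

Compose velocities in two stages. Stage 1 (into S'): u₁ = (0.858+0.433)/(1+0.858×0.433) = 0.9413.
Stage 2 (into S): u = (0.9413+0.802)/(1+0.9413×0.802) = 0.99338, so the speed is 0.9934c.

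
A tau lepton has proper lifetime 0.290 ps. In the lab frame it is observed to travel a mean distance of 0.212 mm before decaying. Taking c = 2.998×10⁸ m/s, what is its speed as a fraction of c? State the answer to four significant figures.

0.9252c

d = βγcτ ⇒ βγ = d/(cτ) = 2.120×10^-4 m / (8.6942×10^-5 m) = 2.4384.
β = (βγ)/√(1+(βγ)²) = 2.4384/√6.94579 = 0.9252.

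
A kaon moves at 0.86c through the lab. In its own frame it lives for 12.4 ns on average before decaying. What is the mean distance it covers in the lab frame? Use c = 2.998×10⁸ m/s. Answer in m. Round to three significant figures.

Lorentz factor: γ = (1 − 0.7396)^(−1/2) = 1.9597.
Lab-frame lifetime: Δt = γτ = 1.9597 × 12.4 ns = 24.3 ns.
Distance: d = vΔt = 0.86 × 2.998×10⁸ m/s × 2.4300×10^-8 s = 6.27 m.

6.27 m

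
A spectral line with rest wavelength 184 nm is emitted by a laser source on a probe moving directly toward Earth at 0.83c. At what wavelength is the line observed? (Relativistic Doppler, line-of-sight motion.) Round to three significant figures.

Relativistic Doppler for wavelength: λ_obs = λ_src · √((1−β)/(1+β)).
With β = 0.83: factor = √(0.17/1.83) = 0.30479.
λ_obs = 184 × 0.30479 = 56.1 nm.

56.1 nm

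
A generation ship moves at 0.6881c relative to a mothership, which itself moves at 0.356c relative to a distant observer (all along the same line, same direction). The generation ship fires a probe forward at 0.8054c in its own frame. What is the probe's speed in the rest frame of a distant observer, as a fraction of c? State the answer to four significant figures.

Apply u = (u'+v)/(1+u'v) twice. Probe in the mothership frame: (0.8054+0.6881)/(1+0.8054·0.6881) = 1.4935/1.55419574 = 0.96095c.
That velocity, transformed to the rest frame of a distant observer: (0.96095+0.356)/(1+0.96095·0.356) = 1.31695/1.3420982 = 0.98126c.

0.9813c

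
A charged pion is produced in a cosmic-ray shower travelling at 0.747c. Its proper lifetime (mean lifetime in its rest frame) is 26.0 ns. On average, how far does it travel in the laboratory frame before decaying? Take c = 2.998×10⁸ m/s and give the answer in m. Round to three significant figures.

8.76 m

With β = 0.747, γ = 1/√(1 − 0.747²) = 1/√0.441991 = 1.5042.
Lab-frame lifetime: Δt = γτ = 1.5042 × 26.0 ns = 39.109 ns.
Distance: d = vΔt = 0.747 × 2.998×10⁸ m/s × 3.9109×10^-8 s = 8.76 m.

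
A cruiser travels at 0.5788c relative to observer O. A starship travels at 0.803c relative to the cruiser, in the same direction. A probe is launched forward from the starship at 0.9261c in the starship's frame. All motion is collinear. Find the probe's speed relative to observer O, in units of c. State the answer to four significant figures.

0.9978c

First combine the probe and starship (S''→S'): u₁ = (0.9261 + 0.803)/(1 + 0.9261×0.803) = 1.7291/1.7436583 = 0.99165.
Then combine with the cruiser (S'→S): u = (0.99165 + 0.5788)/(1 + 0.99165×0.5788) = 1.57045/1.57396702 = 0.99777.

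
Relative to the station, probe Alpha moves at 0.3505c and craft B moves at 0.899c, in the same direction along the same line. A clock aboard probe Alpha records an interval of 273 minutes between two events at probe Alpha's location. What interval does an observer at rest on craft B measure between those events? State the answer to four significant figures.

Transform probe Alpha's velocity into craft B's frame: (0.3505 − 0.899)/(1 − 0.3505·0.899) = −0.5485/0.6849005, so the relative speed is 0.80085c.
γ for this relative speed: γ = 1/√(1 − 0.641361) = 1.6698.
The clock on probe Alpha records proper time, so craft B measures Δt = γΔτ = 1.6698 × 273 = 455.9 minutes.

455.9 minutes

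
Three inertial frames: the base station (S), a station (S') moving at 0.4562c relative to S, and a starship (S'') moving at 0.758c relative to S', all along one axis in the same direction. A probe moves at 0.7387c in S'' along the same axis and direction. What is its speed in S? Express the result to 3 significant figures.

0.985c

Compose velocities in two stages. Stage 1 (into S'): u₁ = (0.7387+0.758)/(1+0.7387×0.758) = 0.95946.
Stage 2 (into S): u = (0.95946+0.4562)/(1+0.95946×0.4562) = 0.98467, so the speed is 0.985c.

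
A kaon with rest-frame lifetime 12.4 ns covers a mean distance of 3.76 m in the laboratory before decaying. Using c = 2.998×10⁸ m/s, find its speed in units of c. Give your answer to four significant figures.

0.7111c

Lab distance = (lab lifetime)·v = γτ·βc, so βγ = d/(cτ) = 3.760/(2.998×10⁸ × 1.240×10^-8) = 1.0114.
With βγ = 1.0114: γ² = 1 + (βγ)² = 2.02293, and β = (βγ)/γ = 1.0114/1.4223 = 0.7111.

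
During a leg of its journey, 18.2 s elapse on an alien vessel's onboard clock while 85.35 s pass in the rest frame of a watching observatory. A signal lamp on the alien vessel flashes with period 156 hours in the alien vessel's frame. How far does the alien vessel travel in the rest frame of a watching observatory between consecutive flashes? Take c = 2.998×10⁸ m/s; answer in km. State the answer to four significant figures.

7.714×10^11 km

γ = Δt/Δτ = 85.35/18.2 = 4.68956.
β = √(1 − 1/γ²) = 0.977. Lab-frame period = γτ = 4.68956×156 hours = 731.57 hours. Distance = βc × γτ = 0.977 × 2.998×10⁸ m/s × 2633652 s = 7.7141×10^14 m = 7.714×10^11 km.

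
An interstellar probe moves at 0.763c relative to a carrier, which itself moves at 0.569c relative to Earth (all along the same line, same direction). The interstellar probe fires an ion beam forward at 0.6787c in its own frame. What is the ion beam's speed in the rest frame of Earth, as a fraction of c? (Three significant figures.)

First combine the ion beam and interstellar probe (S''→S'): u₁ = (0.6787 + 0.763)/(1 + 0.6787×0.763) = 1.4417/1.5178481 = 0.94983.
Then combine with the carrier (S'→S): u = (0.94983 + 0.569)/(1 + 0.94983×0.569) = 1.51883/1.54045327 = 0.98596.

0.986c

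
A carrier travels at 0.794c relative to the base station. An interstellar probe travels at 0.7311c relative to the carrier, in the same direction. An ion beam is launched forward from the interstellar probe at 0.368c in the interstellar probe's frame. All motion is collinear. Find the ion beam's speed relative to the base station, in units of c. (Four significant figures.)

Apply u = (u'+v)/(1+u'v) twice. Ion beam in the carrier frame: (0.368+0.7311)/(1+0.368·0.7311) = 1.0991/1.2690448 = 0.86608c.
That velocity, transformed to the rest frame of the base station: (0.86608+0.794)/(1+0.86608·0.794) = 1.66008/1.68766752 = 0.98365c.

0.9837c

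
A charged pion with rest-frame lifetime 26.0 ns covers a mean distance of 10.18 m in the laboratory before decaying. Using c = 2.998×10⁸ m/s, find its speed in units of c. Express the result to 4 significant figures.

0.7940c

Let x = d/(cτ) = 10.18 m / (2.998×10⁸ m/s × 2.600×10^-8 s) = 1.306. Since d = βγcτ, x = βγ = β/√(1−β²).
Solving: β² = x²/(1+x²) = 1.70564/2.70564 = 0.630402, so β = 0.7940.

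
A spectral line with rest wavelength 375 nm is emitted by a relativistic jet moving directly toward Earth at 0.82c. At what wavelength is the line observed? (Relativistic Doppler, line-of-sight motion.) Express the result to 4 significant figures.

Relativistic Doppler for wavelength: λ_obs = λ_src · √((1−β)/(1+β)).
With β = 0.82: factor = √(0.18/1.82) = 0.31449.
λ_obs = 375 × 0.31449 = 117.9 nm.

117.9 nm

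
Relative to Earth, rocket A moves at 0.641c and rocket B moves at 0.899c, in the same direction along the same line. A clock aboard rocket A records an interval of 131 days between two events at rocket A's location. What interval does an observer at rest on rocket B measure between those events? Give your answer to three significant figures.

165 days

Transform rocket A's velocity into rocket B's frame: (0.641 − 0.899)/(1 − 0.641·0.899) = −0.258/0.423741, so the relative speed is 0.60886c.
γ for this relative speed: γ = 1/√(1 − 0.37071) = 1.2606.
The clock on rocket A records proper time, so rocket B measures Δt = γΔτ = 1.2606 × 131 = 165 days.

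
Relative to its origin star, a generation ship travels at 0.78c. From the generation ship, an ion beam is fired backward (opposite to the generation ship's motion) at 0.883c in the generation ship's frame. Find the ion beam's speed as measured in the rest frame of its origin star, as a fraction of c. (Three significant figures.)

Relativistic velocity addition: u = (u' + v)/(1 + u'v/c²), with u' = −0.883c and v = 0.78c.
Numerator: −0.883 + 0.78 = −0.103. Denominator: 1 + (−0.883)(0.78) = 0.31126.
u = −0.103/0.31126 = −0.33091, so the speed is 0.331c.

0.331c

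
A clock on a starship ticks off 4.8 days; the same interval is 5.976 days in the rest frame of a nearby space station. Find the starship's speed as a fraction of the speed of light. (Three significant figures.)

0.596c

γ = Δt/Δτ = 5.976/4.8 = 1.245.
β = √(1 − 1/γ²) = √(1 − 0.645151) = √0.354849 = 0.596.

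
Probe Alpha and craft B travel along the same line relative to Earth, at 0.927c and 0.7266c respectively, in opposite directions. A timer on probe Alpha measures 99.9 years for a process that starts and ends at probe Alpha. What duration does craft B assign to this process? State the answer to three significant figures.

649 years

Transform probe Alpha's velocity into craft B's frame: (0.927 + 0.7266)/(1 + 0.927·0.7266) = 1.6536/1.6735582, so the relative speed is 0.98807c.
At |u| = 0.98807c, γ = (1 − 0.976282)^(−1/2) = 6.4932.
The clock on probe Alpha records proper time, so craft B measures Δt = γΔτ = 6.4932 × 99.9 = 649 years.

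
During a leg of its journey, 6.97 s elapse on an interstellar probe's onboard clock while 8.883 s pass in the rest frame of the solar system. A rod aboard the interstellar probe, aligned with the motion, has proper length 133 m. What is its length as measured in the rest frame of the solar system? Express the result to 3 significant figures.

104 m

From Δt = γΔτ: γ = 8.883/6.97 = 1.27446.
The rod contracts by the same γ: 133 m / 1.27446 = 104 m.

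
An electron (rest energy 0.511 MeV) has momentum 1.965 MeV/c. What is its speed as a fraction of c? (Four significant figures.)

0.9678c

βγ = pc/(mc²) = 1.965/0.511 = 3.8454.
Since γ² = 1 + (βγ)² = 15.7871, γ = √15.7871 = 3.9733, and β = (βγ)/γ = 3.8454/3.9733 = 0.9678.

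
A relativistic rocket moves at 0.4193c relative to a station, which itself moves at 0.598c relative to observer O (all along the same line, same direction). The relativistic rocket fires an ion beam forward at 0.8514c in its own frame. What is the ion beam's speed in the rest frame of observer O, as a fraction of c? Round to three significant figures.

Compose velocities in two stages. Stage 1 (into S'): u₁ = (0.8514+0.4193)/(1+0.8514×0.4193) = 0.93641.
Stage 2 (into S): u = (0.93641+0.598)/(1+0.93641×0.598) = 0.98361, so the speed is 0.984c.

0.984c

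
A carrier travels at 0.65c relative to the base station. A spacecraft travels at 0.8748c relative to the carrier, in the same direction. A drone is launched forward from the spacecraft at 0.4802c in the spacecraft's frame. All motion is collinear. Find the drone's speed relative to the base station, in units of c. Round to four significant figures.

Apply u = (u'+v)/(1+u'v) twice. Drone in the carrier frame: (0.4802+0.8748)/(1+0.4802·0.8748) = 1.355/1.42007896 = 0.95417c.
That velocity, transformed to the rest frame of the base station: (0.95417+0.65)/(1+0.95417·0.65) = 1.60417/1.6202105 = 0.9901c.

0.9901c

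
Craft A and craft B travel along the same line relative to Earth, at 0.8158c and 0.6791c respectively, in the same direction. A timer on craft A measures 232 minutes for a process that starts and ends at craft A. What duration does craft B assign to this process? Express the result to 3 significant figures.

244 minutes

The velocity of craft A relative to craft B is (0.8158 − 0.6791)c / (1 − 0.8158×0.6791) = 0.30651c; relative speed 0.30651c.
γ for this relative speed: γ = 1/√(1 − 0.0939484) = 1.0506.
Craft A's interval is proper; time dilation gives Δt_B = γΔτ = 1.0506 × 232 minutes = 244 minutes.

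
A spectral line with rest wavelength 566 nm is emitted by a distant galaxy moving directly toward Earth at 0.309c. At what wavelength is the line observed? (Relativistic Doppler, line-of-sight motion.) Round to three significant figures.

411 nm

Relativistic Doppler for wavelength: λ_obs = λ_src · √((1−β)/(1+β)).
With β = 0.309: factor = √(0.691/1.309) = 0.72656.
λ_obs = 566 × 0.72656 = 411 nm.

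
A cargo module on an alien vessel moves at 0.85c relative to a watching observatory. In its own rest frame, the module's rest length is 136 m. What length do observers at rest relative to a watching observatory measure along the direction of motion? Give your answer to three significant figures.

With β = 0.85, γ = 1/√(1 − 0.85²) = 1/√0.2775 = 1.8983.
Along the direction of motion the measured length is L₀/γ = 136/1.8983 = 71.6 m.

71.6 m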